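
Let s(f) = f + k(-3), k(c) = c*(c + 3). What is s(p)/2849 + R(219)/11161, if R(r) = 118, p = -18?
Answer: 135284/31797689 ≈ 0.0042545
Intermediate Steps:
k(c) = c*(3 + c)
s(f) = f (s(f) = f - 3*(3 - 3) = f - 3*0 = f + 0 = f)
s(p)/2849 + R(219)/11161 = -18/2849 + 118/11161 = 135284/31797689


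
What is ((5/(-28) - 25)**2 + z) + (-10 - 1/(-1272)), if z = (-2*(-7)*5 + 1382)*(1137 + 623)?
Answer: 318638681633/124656 ≈ 2.5561e+6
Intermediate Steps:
z = 2555520 (z = (14*5 + 1382)*1760 = (70 + 1382)*1760 = 1452*1760 = 2555520)
((5/(-28) - 25)**2 + z) + (-10 - 1/(-1272)) = ((5/(-28) - 25)**2 + 2555520) + (-10 - 1/(-1272)) = ((5*(-1/28) - 25)**2 + 2555520) + (-10 - 1*(-1/1272)) = ((-5/28 - 25)**2 + 2555520) + (-10 + 1/1272) = ((-705/28)**2 + 2555520) - 12719/1272 = (497025/784 + 2555520) - 12719/1272 = 2004024705/784 - 12719/1272 = 318638681633/124656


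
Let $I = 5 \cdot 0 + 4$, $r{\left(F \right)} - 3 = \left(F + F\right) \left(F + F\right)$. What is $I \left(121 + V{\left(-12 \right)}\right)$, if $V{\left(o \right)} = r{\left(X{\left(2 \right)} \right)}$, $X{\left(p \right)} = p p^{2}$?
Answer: $1520$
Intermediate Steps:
$X{\left(p \right)} = p^{3}$
$r{\left(F \right)} = 3 + 4 F^{2}$ ($r{\left(F \right)} = 3 + \left(F + F\right) \left(F + F\right) = 3 + 2 F 2 F = 3 + 4 F^{2}$)
$V{\left(o \right)} = 259$ ($V{\left(o \right)} = 3 + 4 \left(2^{3}\right)^{2} = 3 + 4 \cdot 8^{2} = 3 + 4 \cdot 64 = 3 + 256 = 259$)
$I = 4$ ($I = 0 + 4 = 4$)
$I \left(121 + V{\left(-12 \right)}\right) = 4 \left(121 + 259\right) = 4 \cdot 380 = 1520$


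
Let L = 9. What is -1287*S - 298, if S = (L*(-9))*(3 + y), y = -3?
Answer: -298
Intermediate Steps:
S = 0 (S = (9*(-9))*(3 - 3) = -81*0 = 0)
-1287*S - 298 = -1287*0 - 298 = 0 - 298 = -298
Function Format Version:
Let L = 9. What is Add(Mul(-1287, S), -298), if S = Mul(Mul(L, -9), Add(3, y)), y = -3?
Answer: -298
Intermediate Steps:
S = 0 (S = Mul(Mul(9, -9), Add(3, -3)) = Mul(-81, 0) = 0)
Add(Mul(-1287, S), -298) = Add(Mul(-1287, 0), -298) = Add(0, -298) = -298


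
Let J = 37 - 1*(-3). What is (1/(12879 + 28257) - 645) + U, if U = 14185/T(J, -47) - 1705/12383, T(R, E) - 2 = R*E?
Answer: -34687945734107/53146052848 ≈ -652.69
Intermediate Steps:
J = 40 (J = 37 + 3 = 40)
T(R, E) = 2 + E*R (T(R, E) = 2 + R*E = 2 + E*R)
U = -178854845/23255274 (U = 14185/(2 - 47*40) - 1705/12383 = 14185/(2 - 1880) - 1705*1/12383 = 14185/(-1878) - 1705/12383 = 14185*(-1/1878) - 1705/12383 = -14185/1878 - 1705/12383 = -178854845/23255274 ≈ -7.6909)
(1/(12879 + 28257) - 645) + U = (1/(12879 + 28257) - 645) - 178854845/23255274 = (1/41136 - 645) - 178854845/23255274 = -26532719/41136 - 178854845/23255274 = -34687945734107/53146052848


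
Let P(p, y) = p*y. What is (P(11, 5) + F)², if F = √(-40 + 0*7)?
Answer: 2985 + 220*I*√10 ≈ 2985.0 + 695.7*I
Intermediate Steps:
F = 2*I*√10 (F = √(-40 + 0) = √(-40) = 2*I*√10 ≈ 6.3246*I)
(P(11, 5) + F)² = (11*5 + 2*I*√10)² = (55 + 2*I*√10)²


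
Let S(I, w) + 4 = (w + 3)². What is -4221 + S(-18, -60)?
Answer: -976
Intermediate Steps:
S(I, w) = -4 + (3 + w)² (S(I, w) = -4 + (w + 3)² = -4 + (3 + w)²)
-4221 + S(-18, -60) = -4221 + (-4 + (3 - 60)²) = -4221 + (-4 + (-57)²) = -4221 + (-4 + 3249) = -4221 + 3245 = -976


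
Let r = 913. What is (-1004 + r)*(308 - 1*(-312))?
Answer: -56420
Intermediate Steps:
(-1004 + r)*(308 - 1*(-312)) = (-1004 + 913)*(308 - 1*(-312)) = -91*(308 + 312) = -91*620 = -56420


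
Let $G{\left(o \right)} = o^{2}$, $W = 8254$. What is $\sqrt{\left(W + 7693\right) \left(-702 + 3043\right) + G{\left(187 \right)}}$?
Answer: $4 \sqrt{2335431} \approx 6112.8$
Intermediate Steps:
$\sqrt{\left(W + 7693\right) \left(-702 + 3043\right) + G{\left(187 \right)}} = \sqrt{\left(8254 + 7693\right) \left(-702 + 3043\right) + 187^{2}} = \sqrt{15947 \cdot 2341 + 34969} = \sqrt{37331927 + 34969} = \sqrt{37366896} = 4 \sqrt{2335431}$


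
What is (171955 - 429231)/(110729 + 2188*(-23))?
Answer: -257276/60405 ≈ -4.2592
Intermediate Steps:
(171955 - 429231)/(110729 + 2188*(-23)) = -257276/(110729 - 50324) = -257276/60405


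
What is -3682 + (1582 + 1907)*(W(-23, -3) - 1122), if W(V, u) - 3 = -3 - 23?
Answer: -3998587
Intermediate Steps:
W(V, u) = -23 (W(V, u) = 3 + (-3 - 23) = 3 - 26 = -23)
-3682 + (1582 + 1907)*(W(-23, -3) - 1122) = -3682 + (1582 + 1907)*(-23 - 1122) = -3682 + 3489*(-1145) = -3682 - 3994905 = -3998587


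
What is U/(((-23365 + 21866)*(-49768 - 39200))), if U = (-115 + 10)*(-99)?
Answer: 315/4041304 ≈ 7.7945e-5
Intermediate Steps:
U = 10395 (U = -105*(-99) = 10395)
U/(((-23365 + 21866)*(-49768 - 39200))) = 10395/(((-23365 + 21866)*(-49768 - 39200))) = 10395/((-1499*(-88968))) = 10395/133363032 = 10395*(1/133363032) = 315/4041304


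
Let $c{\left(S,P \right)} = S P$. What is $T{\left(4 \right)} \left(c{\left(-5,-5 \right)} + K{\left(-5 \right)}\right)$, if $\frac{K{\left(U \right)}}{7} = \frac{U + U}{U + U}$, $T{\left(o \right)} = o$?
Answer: $128$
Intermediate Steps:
$c{\left(S,P \right)} = P S$
$K{\left(U \right)} = 7$ ($K{\left(U \right)} = 7 \frac{U + U}{U + U} = 7 \frac{2 U}{2 U} = 7 \cdot 2 U \frac{1}{2 U} = 7 \cdot 1 = 7$)
$T{\left(4 \right)} \left(c{\left(-5,-5 \right)} + K{\left(-5 \right)}\right) = 4 \left(\left(-5\right) \left(-5\right) + 7\right) = 4 \left(25 + 7\right) = 4 \cdot 32 = 128$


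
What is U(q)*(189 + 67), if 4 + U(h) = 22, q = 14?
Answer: 4608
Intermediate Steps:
U(h) = 18 (U(h) = -4 + 22 = 18)
U(q)*(189 + 67) = 18*(189 + 67) = 18*256 = 4608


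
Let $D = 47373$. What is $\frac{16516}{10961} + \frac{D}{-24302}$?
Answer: $- \frac{117883621}{266374222} \approx -0.44255$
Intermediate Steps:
$\frac{16516}{10961} + \frac{D}{-24302} = \frac{16516}{10961} + \frac{47373}{-24302} = 16516 \cdot \frac{1}{10961} + 47373 \left(- \frac{1}{24302}\right) = \frac{16516}{10961} - \frac{47373}{24302} = - \frac{117883621}{266374222}$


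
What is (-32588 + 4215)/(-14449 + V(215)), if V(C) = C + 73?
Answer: 1669/833 ≈ 2.0036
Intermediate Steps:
V(C) = 73 + C
(-32588 + 4215)/(-14449 + V(215)) = (-32588 + 4215)/(-14449 + (73 + 215)) = -28373/(-14449 + 288) = -28373/(-14161) = -28373*(-1/14161) = 1669/833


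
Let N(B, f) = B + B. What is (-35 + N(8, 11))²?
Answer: 361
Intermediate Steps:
N(B, f) = 2*B
(-35 + N(8, 11))² = (-35 + 2*8)² = (-35 + 16)² = (-19)² = 361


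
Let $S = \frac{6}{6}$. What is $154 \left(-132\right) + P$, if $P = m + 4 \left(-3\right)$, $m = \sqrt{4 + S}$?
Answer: $-20340 + \sqrt{5} \approx -20338.0$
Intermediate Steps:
$S = 1$ ($S = 6 \cdot \frac{1}{6} = 1$)
$m = \sqrt{5}$ ($m = \sqrt{4 + 1} = \sqrt{5} \approx 2.2361$)
$P = -12 + \sqrt{5}$ ($P = \sqrt{5} + 4 \left(-3\right) = \sqrt{5} - 12 = -12 + \sqrt{5} \approx -9.7639$)
$154 \left(-132\right) + P = 154 \left(-132\right) - \left(12 - \sqrt{5}\right) = -20328 - \left(12 - \sqrt{5}\right) = -20340 + \sqrt{5}$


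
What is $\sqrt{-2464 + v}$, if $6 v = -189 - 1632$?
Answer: $\frac{3 i \sqrt{1230}}{2} \approx 52.607 i$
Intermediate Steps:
$v = - \frac{607}{2}$ ($v = \frac{-189 - 1632}{6} = \frac{1}{6} \left(-1821\right) = - \frac{607}{2} \approx -303.5$)
$\sqrt{-2464 + v} = \sqrt{-2464 - \frac{607}{2}} = \sqrt{- \frac{5535}{2}} = \frac{3 i \sqrt{1230}}{2}$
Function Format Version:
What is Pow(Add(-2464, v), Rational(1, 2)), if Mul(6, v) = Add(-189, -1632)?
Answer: Mul(Rational(3, 2), I, Pow(1230, Rational(1, 2))) ≈ Mul(52.607, I)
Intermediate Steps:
v = Rational(-607, 2) (v = Mul(Rational(1, 6), Add(-189, -1632)) = Mul(Rational(1, 6), -1821) = Rational(-607, 2) ≈ -303.50)
Pow(Add(-2464, v), Rational(1, 2)) = Pow(Add(-2464, Rational(-607, 2)), Rational(1, 2)) = Pow(Rational(-5535, 2), Rational(1, 2)) = Mul(Rational(3, 2), I, Pow(1230, Rational(1, 2)))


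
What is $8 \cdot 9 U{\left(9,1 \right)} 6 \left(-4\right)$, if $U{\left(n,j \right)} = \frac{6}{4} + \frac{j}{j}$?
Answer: $-4320$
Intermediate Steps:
$U{\left(n,j \right)} = \frac{5}{2}$ ($U{\left(n,j \right)} = 6 \cdot \frac{1}{4} + 1 = \frac{3}{2} + 1 = \frac{5}{2}$)
$8 \cdot 9 U{\left(9,1 \right)} 6 \left(-4\right) = 8 \cdot 9 \cdot \frac{5}{2} \cdot 6 \left(-4\right) = 72 \cdot \frac{5}{2} \left(-24\right) = 180 \left(-24\right) = -4320$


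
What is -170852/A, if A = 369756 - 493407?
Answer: 15532/11241 ≈ 1.3817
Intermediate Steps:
A = -123651
-170852/A = -170852/(-123651) = -170852*(-1/123651) = 15532/11241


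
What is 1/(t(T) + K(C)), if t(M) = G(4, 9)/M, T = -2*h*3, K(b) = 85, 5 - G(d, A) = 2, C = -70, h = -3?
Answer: 6/511 ≈ 0.011742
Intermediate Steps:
G(d, A) = 3 (G(d, A) = 5 - 1*2 = 5 - 2 = 3)
T = 18 (T = -2*(-3)*3 = 6*3 = 18)
t(M) = 3/M
1/(t(T) + K(C)) = 1/(3/18 + 85) = 1/(3*(1/18) + 85) = 1/(1/6 + 85) = 1/(511/6) = 6/511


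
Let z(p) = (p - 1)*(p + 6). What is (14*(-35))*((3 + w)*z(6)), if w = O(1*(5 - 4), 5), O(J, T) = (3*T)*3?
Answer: -1411200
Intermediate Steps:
z(p) = (-1 + p)*(6 + p)
O(J, T) = 9*T
w = 45 (w = 9*5 = 45)
(14*(-35))*((3 + w)*z(6)) = (14*(-35))*((3 + 45)*(-6 + 6² + 5*6)) = -23520*(-6 + 36 + 30) = -23520*60 = -490*2880 = -1411200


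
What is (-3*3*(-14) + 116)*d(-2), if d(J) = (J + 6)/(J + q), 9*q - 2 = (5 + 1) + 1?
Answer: -968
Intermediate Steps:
q = 1 (q = 2/9 + ((5 + 1) + 1)/9 = 2/9 + (6 + 1)/9 = 2/9 + (1/9)*7 = 2/9 + 7/9 = 1)
d(J) = (6 + J)/(1 + J) (d(J) = (J + 6)/(J + 1) = (6 + J)/(1 + J))
(-3*3*(-14) + 116)*d(-2) = (-3*3*(-14) + 116)*((6 - 2)/(1 - 2)) = (-1*9*(-14) + 116)*(4/(-1)) = (-9*(-14) + 116)*(-1*4) = (126 + 116)*(-4) = 242*(-4) = -968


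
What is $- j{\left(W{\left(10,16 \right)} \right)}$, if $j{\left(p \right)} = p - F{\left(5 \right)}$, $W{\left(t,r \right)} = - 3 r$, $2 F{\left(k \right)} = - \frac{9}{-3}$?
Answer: $\frac{99}{2} \approx 49.5$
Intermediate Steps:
$F{\left(k \right)} = \frac{3}{2}$ ($F{\left(k \right)} = \frac{\left(-9\right) \frac{1}{-3}}{2} = \frac{\left(-9\right) \left(- \frac{1}{3}\right)}{2} = \frac{1}{2} \cdot 3 = \frac{3}{2}$)
$j{\left(p \right)} = - \frac{3}{2} + p$ ($j{\left(p \right)} = p - \frac{3}{2} = - \frac{3}{2} + p$)
$- j{\left(W{\left(10,16 \right)} \right)} = - (- \frac{3}{2} - 48) = \left(-1\right) \left(- \frac{99}{2}\right) = \frac{99}{2}$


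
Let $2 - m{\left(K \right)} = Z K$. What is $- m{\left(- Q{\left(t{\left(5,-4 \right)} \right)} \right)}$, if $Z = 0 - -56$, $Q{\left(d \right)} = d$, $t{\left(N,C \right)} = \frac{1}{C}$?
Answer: $12$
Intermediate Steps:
$Z = 56$ ($Z = 0 + 56 = 56$)
$m{\left(K \right)} = 2 - 56 K$
$- m{\left(- Q{\left(t{\left(5,-4 \right)} \right)} \right)} = - (2 - 56 \left(- \frac{1}{-4}\right)) = - (2 - 56 \left(\left(-1\right) \left(- \frac{1}{4}\right)\right)) = - (2 - 14) = \left(-1\right) \left(-12\right) = 12$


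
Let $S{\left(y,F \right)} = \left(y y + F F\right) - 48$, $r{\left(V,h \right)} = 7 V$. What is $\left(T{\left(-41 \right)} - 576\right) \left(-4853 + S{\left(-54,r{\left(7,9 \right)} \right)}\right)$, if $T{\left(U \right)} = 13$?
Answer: $-234208$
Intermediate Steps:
$S{\left(y,F \right)} = -48 + F^{2} + y^{2}$ ($S{\left(y,F \right)} = \left(y^{2} + F^{2}\right) - 48 = \left(F^{2} + y^{2}\right) - 48 = -48 + F^{2} + y^{2}$)
$\left(T{\left(-41 \right)} - 576\right) \left(-4853 + S{\left(-54,r{\left(7,9 \right)} \right)}\right) = \left(13 - 576\right) \left(-4853 + \left(-48 + \left(7 \cdot 7\right)^{2} + \left(-54\right)^{2}\right)\right) = - 563 \left(-4853 + \left(-48 + 49^{2} + 2916\right)\right) = - 563 \left(-4853 + \left(-48 + 2401 + 2916\right)\right) = - 563 \left(-4853 + 5269\right) = \left(-563\right) 416 = -234208$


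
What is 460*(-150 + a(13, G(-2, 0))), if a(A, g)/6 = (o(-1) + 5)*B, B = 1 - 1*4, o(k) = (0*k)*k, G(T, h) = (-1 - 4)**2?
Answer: -110400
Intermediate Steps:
G(T, h) = 25 (G(T, h) = (-5)**2 = 25)
o(k) = 0 (o(k) = 0*k = 0)
B = -3 (B = 1 - 4 = -3)
a(A, g) = -90 (a(A, g) = 6*((0 + 5)*(-3)) = 6*(5*(-3)) = 6*(-15) = -90)
460*(-150 + a(13, G(-2, 0))) = 460*(-150 - 90) = 460*(-240) = -110400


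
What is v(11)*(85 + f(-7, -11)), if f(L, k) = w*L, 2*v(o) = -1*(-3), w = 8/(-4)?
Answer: 297/2 ≈ 148.50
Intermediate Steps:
w = -2 (w = 8*(-¼) = -2)
v(o) = 3/2 (v(o) = (-1*(-3))/2 = (½)*3 = 3/2)
f(L, k) = -2*L
v(11)*(85 + f(-7, -11)) = 3*(85 - 2*(-7))/2 = 3*(85 + 14)/2 = (3/2)*99 = 297/2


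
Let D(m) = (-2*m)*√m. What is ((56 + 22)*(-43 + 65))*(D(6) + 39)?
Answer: 66924 - 20592*√6 ≈ 16484.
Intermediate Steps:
D(m) = -2*m^(3/2)
((56 + 22)*(-43 + 65))*(D(6) + 39) = ((56 + 22)*(-43 + 65))*(-12*√6 + 39) = (78*22)*(-12*√6 + 39) = 1716*(-12*√6 + 39) = 1716*(39 - 12*√6) = 66924 - 20592*√6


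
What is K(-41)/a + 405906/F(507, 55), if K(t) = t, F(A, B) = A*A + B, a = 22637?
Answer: 4588976429/2910031624 ≈ 1.5770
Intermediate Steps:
F(A, B) = B + A² (F(A, B) = A² + B = B + A²)
K(-41)/a + 405906/F(507, 55) = -41/22637 + 405906/(55 + 507²) = -41*1/22637 + 405906/(55 + 257049) = -41/22637 + 405906/257104 = -41/22637 + 405906*(1/257104) = -41/22637 + 202953/128552 = 4588976429/2910031624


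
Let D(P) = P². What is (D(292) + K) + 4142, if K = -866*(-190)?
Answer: 253946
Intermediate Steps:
K = 164540
(D(292) + K) + 4142 = (292² + 164540) + 4142 = (85264 + 164540) + 4142 = 249804 + 4142 = 253946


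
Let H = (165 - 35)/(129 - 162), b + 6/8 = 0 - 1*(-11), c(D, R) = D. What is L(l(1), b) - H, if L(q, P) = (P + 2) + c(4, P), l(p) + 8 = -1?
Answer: 2665/132 ≈ 20.189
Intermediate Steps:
l(p) = -9 (l(p) = -8 - 1 = -9)
b = 41/4 (b = -3/4 + (0 - 1*(-11)) = -3/4 + (0 + 11) = -3/4 + 11 = 41/4 ≈ 10.250)
L(q, P) = 6 + P (L(q, P) = (P + 2) + 4 = (2 + P) + 4 = 6 + P)
H = -130/33 (H = 130/(-33) = 130*(-1/33) = -130/33 ≈ -3.9394)
L(l(1), b) - H = (6 + 41/4) - 1*(-130/33) = 65/4 + 130/33 = 2665/132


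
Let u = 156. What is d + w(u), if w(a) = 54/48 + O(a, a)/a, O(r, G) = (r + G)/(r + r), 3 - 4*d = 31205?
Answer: -2433403/312 ≈ -7799.4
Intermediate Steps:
d = -15601/2 (d = ¾ - ¼*31205 = ¾ - 31205/4 = -15601/2 ≈ -7800.5)
O(r, G) = (G + r)/(2*r) (O(r, G) = (G + r)/((2*r)) = (G + r)*(1/(2*r)) = (G + r)/(2*r))
w(a) = 9/8 + 1/a (w(a) = 54/48 + ((a + a)/(2*a))/a = 54*(1/48) + ((2*a)/(2*a))/a = 9/8 + 1/a)
d + w(u) = -15601/2 + (9/8 + 1/156) = -15601/2 + 353/312 = -2433403/312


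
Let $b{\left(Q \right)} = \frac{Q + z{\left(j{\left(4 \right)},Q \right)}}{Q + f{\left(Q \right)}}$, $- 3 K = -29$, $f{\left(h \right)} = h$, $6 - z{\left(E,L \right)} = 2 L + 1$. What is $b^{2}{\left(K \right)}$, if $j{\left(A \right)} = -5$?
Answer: $\frac{49}{841} \approx 0.058264$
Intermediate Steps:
$z{\left(E,L \right)} = 5 - 2 L$ ($z{\left(E,L \right)} = 6 - \left(2 L + 1\right) = 6 - \left(1 + 2 L\right) = 5 - 2 L$)
$K = \frac{29}{3}$ ($K = \left(- \frac{1}{3}\right) \left(-29\right) = \frac{29}{3} \approx 9.6667$)
$b{\left(Q \right)} = \frac{5 - Q}{2 Q}$ ($b{\left(Q \right)} = \frac{Q - \left(-5 + 2 Q\right)}{Q + Q} = \frac{5 - Q}{2 Q}$)
$b^{2}{\left(K \right)} = \left(\frac{5 - \frac{29}{3}}{2 \cdot \frac{29}{3}}\right)^{2} = \left(\frac{1}{2} \cdot \frac{3}{29} \left(5 - \frac{29}{3}\right)\right)^{2} = \left(\frac{1}{2} \cdot \frac{3}{29} \left(- \frac{14}{3}\right)\right)^{2} = \left(- \frac{7}{29}\right)^{2} = \frac{49}{841}$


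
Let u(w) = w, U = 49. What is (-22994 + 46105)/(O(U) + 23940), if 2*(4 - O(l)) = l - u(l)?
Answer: 23111/23944 ≈ 0.96521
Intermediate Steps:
O(l) = 4 (O(l) = 4 - (l - l)/2 = 4 - ½*0 = 4 + 0 = 4)
(-22994 + 46105)/(O(U) + 23940) = (-22994 + 46105)/(4 + 23940) = 23111/23944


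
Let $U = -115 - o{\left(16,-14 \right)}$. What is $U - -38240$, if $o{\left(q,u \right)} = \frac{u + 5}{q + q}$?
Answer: $\frac{1220009}{32} \approx 38125.0$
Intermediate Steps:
$o{\left(q,u \right)} = \frac{5 + u}{2 q}$
$U = - \frac{3671}{32}$ ($U = -115 - \frac{5 - 14}{2 \cdot 16} = -115 - \frac{1}{2} \cdot \frac{1}{16} \left(-9\right) = -115 - - \frac{9}{32} = -115 + \frac{9}{32} = - \frac{3671}{32} \approx -114.72$)
$U - -38240 = - \frac{3671}{32} - -38240 = - \frac{3671}{32} + 38240 = \frac{1220009}{32}$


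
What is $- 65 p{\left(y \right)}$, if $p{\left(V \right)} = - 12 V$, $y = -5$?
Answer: $-3900$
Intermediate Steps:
$- 65 p{\left(y \right)} = - 65 \left(\left(-12\right) \left(-5\right)\right) = \left(-65\right) 60 = -3900$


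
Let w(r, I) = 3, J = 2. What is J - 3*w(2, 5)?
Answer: -7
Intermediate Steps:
J - 3*w(2, 5) = 2 - 3*3 = 2 - 9 = -7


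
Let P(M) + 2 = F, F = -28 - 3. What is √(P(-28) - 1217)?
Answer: 25*I*√2 ≈ 35.355*I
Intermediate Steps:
F = -31
P(M) = -33 (P(M) = -2 - 31 = -33)
√(P(-28) - 1217) = √(-33 - 1217) = √(-1250) = 25*I*√2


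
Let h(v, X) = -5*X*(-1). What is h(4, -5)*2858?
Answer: -71450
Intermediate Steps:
h(v, X) = 5*X
h(4, -5)*2858 = (5*(-5))*2858 = -25*2858 = -71450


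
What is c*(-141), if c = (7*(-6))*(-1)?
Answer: -5922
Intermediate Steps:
c = 42 (c = -42*(-1) = 42)
c*(-141) = 42*(-141) = -5922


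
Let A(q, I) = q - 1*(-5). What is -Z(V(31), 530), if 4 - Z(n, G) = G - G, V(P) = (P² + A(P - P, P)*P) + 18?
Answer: -4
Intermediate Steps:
A(q, I) = 5 + q (A(q, I) = q + 5 = 5 + q)
V(P) = 18 + P² + 5*P (V(P) = (P² + (5 + (P - P))*P) + 18 = (P² + (5 + 0)*P) + 18 = (P² + 5*P) + 18 = 18 + P² + 5*P)
Z(n, G) = 4 (Z(n, G) = 4 - (G - G) = 4 - 1*0 = 4 + 0 = 4)
-Z(V(31), 530) = -1*4 = -4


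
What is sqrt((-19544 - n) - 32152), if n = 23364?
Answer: 6*I*sqrt(2085) ≈ 273.97*I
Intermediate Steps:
sqrt((-19544 - n) - 32152) = sqrt((-19544 - 1*23364) - 32152) = sqrt((-19544 - 23364) - 32152) = sqrt(-42908 - 32152) = sqrt(-75060) = 6*I*sqrt(2085)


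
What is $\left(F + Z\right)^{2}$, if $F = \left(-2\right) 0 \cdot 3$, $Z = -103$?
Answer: $10609$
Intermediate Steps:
$F = 0$ ($F = 0 \cdot 3 = 0$)
$\left(F + Z\right)^{2} = \left(0 - 103\right)^{2} = \left(-103\right)^{2} = 10609$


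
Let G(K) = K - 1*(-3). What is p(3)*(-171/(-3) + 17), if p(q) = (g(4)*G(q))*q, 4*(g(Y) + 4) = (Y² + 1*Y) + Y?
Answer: 2664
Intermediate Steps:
G(K) = 3 + K (G(K) = K + 3 = 3 + K)
g(Y) = -4 + Y/2 + Y²/4 (g(Y) = -4 + ((Y² + 1*Y) + Y)/4 = -4 + ((Y² + Y) + Y)/4 = -4 + ((Y + Y²) + Y)/4 = -4 + (Y² + 2*Y)/4 = -4 + (Y/2 + Y²/4) = -4 + Y/2 + Y²/4)
p(q) = q*(6 + 2*q) (p(q) = ((-4 + (½)*4 + (¼)*4²)*(3 + q))*q = ((-4 + 2 + (¼)*16)*(3 + q))*q = ((-4 + 2 + 4)*(3 + q))*q = (2*(3 + q))*q = (6 + 2*q)*q = q*(6 + 2*q))
p(3)*(-171/(-3) + 17) = (2*3*(3 + 3))*(-171/(-3) + 17) = (2*3*6)*(-171*(-1)/3 + 17) = 36*(-19*(-3) + 17) = 36*(57 + 17) = 36*74 = 2664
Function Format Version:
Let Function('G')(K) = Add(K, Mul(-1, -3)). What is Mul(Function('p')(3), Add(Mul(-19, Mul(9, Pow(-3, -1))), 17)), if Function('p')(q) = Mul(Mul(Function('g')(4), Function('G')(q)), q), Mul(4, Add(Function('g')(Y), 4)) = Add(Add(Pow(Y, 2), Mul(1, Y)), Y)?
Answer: 2664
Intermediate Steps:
Function('G')(K) = Add(3, K) (Function('G')(K) = Add(K, 3) = Add(3, K))
Function('g')(Y) = Add(-4, Mul(Rational(1, 2), Y), Mul(Rational(1, 4), Pow(Y, 2))) (Function('g')(Y) = Add(-4, Mul(Rational(1, 4), Add(Add(Pow(Y, 2), Mul(1, Y)), Y))) = Add(-4, Mul(Rational(1, 4), Add(Add(Pow(Y, 2), Y), Y))) = Add(-4, Mul(Rational(1, 4), Add(Add(Y, Pow(Y, 2)), Y))) = Add(-4, Mul(Rational(1, 4), Add(Pow(Y, 2), Mul(2, Y)))) = Add(-4, Add(Mul(Rational(1, 2), Y), Mul(Rational(1, 4), Pow(Y, 2)))) = Add(-4, Mul(Rational(1, 2), Y), Mul(Rational(1, 4), Pow(Y, 2))))
Function('p')(q) = Mul(q, Add(6, Mul(2, q))) (Function('p')(q) = Mul(Mul(Add(-4, Mul(Rational(1, 2), 4), Mul(Rational(1, 4), Pow(4, 2))), Add(3, q)), q) = Mul(Mul(Add(-4, 2, Mul(Rational(1, 4), 16)), Add(3, q)), q) = Mul(Mul(Add(-4, 2, 4), Add(3, q)), q) = Mul(Mul(2, Add(3, q)), q) = Mul(Add(6, Mul(2, q)), q) = Mul(q, Add(6, Mul(2, q))))
Mul(Function('p')(3), Add(Mul(-19, Mul(9, Pow(-3, -1))), 17)) = Mul(Mul(2, 3, Add(3, 3)), Add(Mul(-19, Mul(9, Pow(-3, -1))), 17)) = Mul(Mul(2, 3, 6), Add(Mul(-19, Mul(9, Rational(-1, 3))), 17)) = Mul(36, Add(Mul(-19, -3), 17)) = Mul(36, Add(57, 17)) = Mul(36, 74) = 2664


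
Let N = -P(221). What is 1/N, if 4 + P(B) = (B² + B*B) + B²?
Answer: -1/146519 ≈ -6.8251e-6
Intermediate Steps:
P(B) = -4 + 3*B² (P(B) = -4 + ((B² + B*B) + B²) = -4 + ((B² + B²) + B²) = -4 + (2*B² + B²) = -4 + 3*B²)
N = -146519 (N = -(-4 + 3*221²) = -(-4 + 3*48841) = -(-4 + 146523) = -1*146519 = -146519)
1/N = 1/(-146519) = -1/146519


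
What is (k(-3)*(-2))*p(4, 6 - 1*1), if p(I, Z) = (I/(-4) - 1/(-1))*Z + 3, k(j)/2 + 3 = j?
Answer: 72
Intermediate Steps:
k(j) = -6 + 2*j
p(I, Z) = 3 + Z*(1 - I/4) (p(I, Z) = (I*(-1/4) - 1*(-1))*Z + 3 = (-I/4 + 1)*Z + 3 = (1 - I/4)*Z + 3 = Z*(1 - I/4) + 3 = 3 + Z*(1 - I/4))
(k(-3)*(-2))*p(4, 6 - 1*1) = ((-6 + 2*(-3))*(-2))*(3 + (6 - 1*1) - 1/4*4*(6 - 1*1)) = ((-6 - 6)*(-2))*(3 + (6 - 1) - 1/4*4*(6 - 1)) = (-12*(-2))*(3 + 5 - 1/4*4*5) = 24*(3 + 5 - 5) = 24*3 = 72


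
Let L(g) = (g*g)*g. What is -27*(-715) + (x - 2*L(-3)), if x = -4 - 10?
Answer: 19345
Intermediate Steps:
x = -14
L(g) = g**3 (L(g) = g**2*g = g**3)
-27*(-715) + (x - 2*L(-3)) = -27*(-715) + (-14 - 2*(-3)**3) = 19305 + (-14 - 2*(-27)) = 19305 + (-14 + 54) = 19305 + 40 = 19345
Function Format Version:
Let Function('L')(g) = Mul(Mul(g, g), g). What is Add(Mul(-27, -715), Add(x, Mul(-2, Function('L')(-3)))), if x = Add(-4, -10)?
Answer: 19345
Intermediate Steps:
x = -14
Function('L')(g) = Pow(g, 3) (Function('L')(g) = Mul(Pow(g, 2), g) = Pow(g, 3))
Add(Mul(-27, -715), Add(x, Mul(-2, Function('L')(-3)))) = Add(Mul(-27, -715), Add(-14, Mul(-2, Pow(-3, 3)))) = Add(19305, Add(-14, Mul(-2, -27))) = Add(19305, Add(-14, 54)) = Add(19305, 40) = 19345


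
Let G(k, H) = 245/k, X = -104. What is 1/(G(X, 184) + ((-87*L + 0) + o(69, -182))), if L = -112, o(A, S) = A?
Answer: 104/1020307 ≈ 0.00010193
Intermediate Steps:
1/(G(X, 184) + ((-87*L + 0) + o(69, -182))) = 1/(245/(-104) + ((-87*(-112) + 0) + 69)) = 1/(245*(-1/104) + ((9744 + 0) + 69)) = 1/(-245/104 + (9744 + 69)) = 1/(-245/104 + 9813) = 1/(1020307/104) = 104/1020307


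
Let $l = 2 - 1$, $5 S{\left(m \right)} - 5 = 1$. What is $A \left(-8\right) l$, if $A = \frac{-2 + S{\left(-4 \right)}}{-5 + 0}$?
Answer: $- \frac{32}{25} \approx -1.28$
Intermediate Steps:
$S{\left(m \right)} = \frac{6}{5}$ ($S{\left(m \right)} = 1 + \frac{1}{5} \cdot 1 = 1 + \frac{1}{5} = \frac{6}{5}$)
$l = 1$ ($l = 2 - 1 = 1$)
$A = \frac{4}{25}$ ($A = \frac{-2 + \frac{6}{5}}{-5 + 0} = - \frac{4}{5 \left(-5\right)} = \left(- \frac{4}{5}\right) \left(- \frac{1}{5}\right) = \frac{4}{25} \approx 0.16$)
$A \left(-8\right) l = \frac{4}{25} \left(-8\right) 1 = \left(- \frac{32}{25}\right) 1 = - \frac{32}{25}$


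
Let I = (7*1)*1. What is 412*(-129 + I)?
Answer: -50264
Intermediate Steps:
I = 7 (I = 7*1 = 7)
412*(-129 + I) = 412*(-129 + 7) = 412*(-122) = -50264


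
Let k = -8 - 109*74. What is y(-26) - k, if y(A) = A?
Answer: 8048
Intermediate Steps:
k = -8074 (k = -8 - 8066 = -8074)
y(-26) - k = -26 - 1*(-8074) = -26 + 8074 = 8048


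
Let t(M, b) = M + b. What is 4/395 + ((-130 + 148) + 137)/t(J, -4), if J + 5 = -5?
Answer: -61169/5530 ≈ -11.061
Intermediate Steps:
J = -10 (J = -5 - 5 = -10)
4/395 + ((-130 + 148) + 137)/t(J, -4) = 4/395 + ((-130 + 148) + 137)/(-10 - 4) = 4*(1/395) + (18 + 137)/(-14) = 4/395 + 155*(-1/14) = 4/395 - 155/14 = -61169/5530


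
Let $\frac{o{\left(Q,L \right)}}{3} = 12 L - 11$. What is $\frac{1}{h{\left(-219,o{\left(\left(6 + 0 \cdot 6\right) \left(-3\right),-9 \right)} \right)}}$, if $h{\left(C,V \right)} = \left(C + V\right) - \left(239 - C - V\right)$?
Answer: $- \frac{1}{1391} \approx -0.00071891$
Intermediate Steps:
$o{\left(Q,L \right)} = -33 + 36 L$ ($o{\left(Q,L \right)} = 3 \left(12 L - 11\right) = 3 \left(-11 + 12 L\right) = -33 + 36 L$)
$h{\left(C,V \right)} = -239 + 2 C + 2 V$ ($h{\left(C,V \right)} = \left(C + V\right) + \left(-239 + C + V\right) = -239 + 2 C + 2 V$)
$\frac{1}{h{\left(-219,o{\left(\left(6 + 0 \cdot 6\right) \left(-3\right),-9 \right)} \right)}} = \frac{1}{-239 + 2 \left(-219\right) + 2 \left(-33 + 36 \left(-9\right)\right)} = \frac{1}{-239 - 438 + 2 \left(-33 - 324\right)} = \frac{1}{-239 - 438 + 2 \left(-357\right)} = \frac{1}{-239 - 438 - 714} = \frac{1}{-1391} = - \frac{1}{1391}$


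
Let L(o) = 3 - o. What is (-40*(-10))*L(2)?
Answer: 400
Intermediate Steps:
(-40*(-10))*L(2) = (-40*(-10))*(3 - 1*2) = 400*(3 - 2) = 400*1 = 400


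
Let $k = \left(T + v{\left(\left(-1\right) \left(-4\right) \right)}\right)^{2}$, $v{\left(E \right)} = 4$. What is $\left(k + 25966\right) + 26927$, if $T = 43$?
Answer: $55102$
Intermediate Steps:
$k = 2209$ ($k = \left(43 + 4\right)^{2} = 47^{2} = 2209$)
$\left(k + 25966\right) + 26927 = \left(2209 + 25966\right) + 26927 = 28175 + 26927 = 55102$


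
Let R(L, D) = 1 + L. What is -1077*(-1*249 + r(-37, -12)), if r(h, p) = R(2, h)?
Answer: 264942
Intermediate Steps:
r(h, p) = 3 (r(h, p) = 1 + 2 = 3)
-1077*(-1*249 + r(-37, -12)) = -1077*(-1*249 + 3) = -1077*(-249 + 3) = -1077*(-246) = 264942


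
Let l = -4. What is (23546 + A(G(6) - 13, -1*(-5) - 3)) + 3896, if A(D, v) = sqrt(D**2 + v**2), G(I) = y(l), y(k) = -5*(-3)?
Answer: 27442 + 2*sqrt(2) ≈ 27445.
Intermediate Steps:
y(k) = 15
G(I) = 15
(23546 + A(G(6) - 13, -1*(-5) - 3)) + 3896 = (23546 + sqrt((15 - 13)**2 + (-1*(-5) - 3)**2)) + 3896 = (23546 + sqrt(2**2 + (5 - 3)**2)) + 3896 = (23546 + sqrt(4 + 2**2)) + 3896 = (23546 + sqrt(4 + 4)) + 3896 = (23546 + sqrt(8)) + 3896 = (23546 + 2*sqrt(2)) + 3896 = 27442 + 2*sqrt(2)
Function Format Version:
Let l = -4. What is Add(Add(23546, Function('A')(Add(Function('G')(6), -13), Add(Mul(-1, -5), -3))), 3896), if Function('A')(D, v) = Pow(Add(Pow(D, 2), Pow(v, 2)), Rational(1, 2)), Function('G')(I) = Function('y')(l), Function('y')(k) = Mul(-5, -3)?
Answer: Add(27442, Mul(2, Pow(2, Rational(1, 2)))) ≈ 27445.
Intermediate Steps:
Function('y')(k) = 15
Function('G')(I) = 15
Add(Add(23546, Function('A')(Add(Function('G')(6), -13), Add(Mul(-1, -5), -3))), 3896) = Add(Add(23546, Pow(Add(Pow(Add(15, -13), 2), Pow(Add(Mul(-1, -5), -3), 2)), Rational(1, 2))), 3896) = Add(Add(23546, Pow(Add(Pow(2, 2), Pow(Add(5, -3), 2)), Rational(1, 2))), 3896) = Add(Add(23546, Pow(Add(4, Pow(2, 2)), Rational(1, 2))), 3896) = Add(Add(23546, Pow(Add(4, 4), Rational(1, 2))), 3896) = Add(Add(23546, Pow(8, Rational(1, 2))), 3896) = Add(Add(23546, Mul(2, Pow(2, Rational(1, 2)))), 3896) = Add(27442, Mul(2, Pow(2, Rational(1, 2))))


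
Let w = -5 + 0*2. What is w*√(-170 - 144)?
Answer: -5*I*√314 ≈ -88.6*I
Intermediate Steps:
w = -5 (w = -5 + 0 = -5)
w*√(-170 - 144) = -5*√(-170 - 144) = -5*I*√314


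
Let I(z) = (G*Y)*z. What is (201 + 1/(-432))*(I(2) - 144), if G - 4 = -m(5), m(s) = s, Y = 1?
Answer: -6338663/216 ≈ -29346.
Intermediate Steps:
G = -1 (G = 4 - 1*5 = 4 - 5 = -1)
I(z) = -z (I(z) = (-1*1)*z = -z)
(201 + 1/(-432))*(I(2) - 144) = (201 + 1/(-432))*(-1*2 - 144) = (201 - 1/432)*(-2 - 144) = (86831/432)*(-146) = -6338663/216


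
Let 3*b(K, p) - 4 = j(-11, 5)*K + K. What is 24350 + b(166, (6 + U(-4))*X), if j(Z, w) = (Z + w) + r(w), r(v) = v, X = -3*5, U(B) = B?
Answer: 73054/3 ≈ 24351.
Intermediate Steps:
X = -15
j(Z, w) = Z + 2*w (j(Z, w) = (Z + w) + w = Z + 2*w)
b(K, p) = 4/3 (b(K, p) = 4/3 + ((-11 + 2*5)*K + K)/3 = 4/3 + ((-11 + 10)*K + K)/3 = 4/3 + (-K + K)/3 = 4/3 + (1/3)*0 = 4/3 + 0 = 4/3)
24350 + b(166, (6 + U(-4))*X) = 24350 + 4/3 = 73054/3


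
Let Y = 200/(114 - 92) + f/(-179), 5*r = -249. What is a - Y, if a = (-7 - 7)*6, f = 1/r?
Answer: -45640759/490281 ≈ -93.091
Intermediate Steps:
r = -249/5 (r = (⅕)*(-249) = -249/5 ≈ -49.800)
f = -5/249 (f = 1/(-249/5) = -5/249 ≈ -0.020080)
a = -84 (a = -14*6 = -84)
Y = 4457155/490281 (Y = 200/(114 - 92) - 5/249/(-179) = 200/22 - 5/249*(-1/179) = 200*(1/22) + 5/44571 = 100/11 + 5/44571 = 4457155/490281 ≈ 9.0910)
a - Y = -84 - 1*4457155/490281 = -84 - 4457155/490281 = -45640759/490281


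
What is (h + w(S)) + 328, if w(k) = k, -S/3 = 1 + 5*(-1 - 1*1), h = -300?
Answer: 55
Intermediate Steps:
S = 27 (S = -3*(1 + 5*(-1 - 1*1)) = -3*(1 + 5*(-1 - 1)) = -3*(1 + 5*(-2)) = -3*(1 - 10) = -3*(-9) = 27)
(h + w(S)) + 328 = (-300 + 27) + 328 = -273 + 328 = 55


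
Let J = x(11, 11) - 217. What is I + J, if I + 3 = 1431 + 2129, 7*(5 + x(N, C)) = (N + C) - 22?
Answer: 3335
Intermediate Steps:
x(N, C) = -57/7 + C/7 + N/7 (x(N, C) = -5 + ((N + C) - 22)/7 = -5 + ((C + N) - 22)/7 = -5 + (-22 + C + N)/7 = -5 + (-22/7 + C/7 + N/7) = -57/7 + C/7 + N/7)
J = -222 (J = (-57/7 + (⅐)*11 + (⅐)*11) - 217 = (-57/7 + 11/7 + 11/7) - 217 = -5 - 217 = -222)
I = 3557 (I = -3 + (1431 + 2129) = -3 + 3560 = 3557)
I + J = 3557 - 222 = 3335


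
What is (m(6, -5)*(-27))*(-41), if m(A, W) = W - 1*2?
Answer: -7749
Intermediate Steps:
m(A, W) = -2 + W (m(A, W) = W - 2 = -2 + W)
(m(6, -5)*(-27))*(-41) = ((-2 - 5)*(-27))*(-41) = -7*(-27)*(-41) = 189*(-41) = -7749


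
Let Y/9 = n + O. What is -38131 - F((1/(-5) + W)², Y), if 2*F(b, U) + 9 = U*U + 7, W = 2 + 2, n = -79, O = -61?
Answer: -831930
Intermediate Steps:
W = 4
Y = -1260 (Y = 9*(-79 - 61) = 9*(-140) = -1260)
F(b, U) = -1 + U²/2 (F(b, U) = -9/2 + (U*U + 7)/2 = -9/2 + (U² + 7)/2 = -9/2 + (7 + U²)/2 = -9/2 + (7/2 + U²/2) = -1 + U²/2)
-38131 - F((1/(-5) + W)², Y) = -38131 - (-1 + (½)*(-1260)²) = -38131 - (-1 + (½)*1587600) = -38131 - (-1 + 793800) = -38131 - 1*793799 = -38131 - 793799 = -831930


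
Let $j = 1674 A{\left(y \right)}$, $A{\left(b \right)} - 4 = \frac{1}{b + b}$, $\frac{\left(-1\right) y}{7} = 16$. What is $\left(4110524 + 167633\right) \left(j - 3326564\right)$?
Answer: $- \frac{1590730231424321}{112} \approx -1.4203 \cdot 10^{13}$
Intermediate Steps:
$y = -112$ ($y = \left(-7\right) 16 = -112$)
$A{\left(b \right)} = 4 + \frac{1}{2 b}$ ($A{\left(b \right)} = 4 + \frac{1}{b + b} = 4 + \frac{1}{2 b}$)
$j = \frac{749115}{112}$ ($j = 1674 \left(4 + \frac{1}{2 \left(-112\right)}\right) = 1674 \left(4 + \frac{1}{2} \left(- \frac{1}{112}\right)\right) = 1674 \left(4 - \frac{1}{224}\right) = 1674 \cdot \frac{895}{224} = \frac{749115}{112} \approx 6688.5$)
$\left(4110524 + 167633\right) \left(j - 3326564\right) = \left(4110524 + 167633\right) \left(\frac{749115}{112} - 3326564\right) = 4278157 \left(- \frac{371826053}{112}\right) = - \frac{1590730231424321}{112}$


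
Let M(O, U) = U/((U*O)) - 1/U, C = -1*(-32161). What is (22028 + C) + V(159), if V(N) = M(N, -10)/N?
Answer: 13699521259/252810 ≈ 54189.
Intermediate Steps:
C = 32161
M(O, U) = 1/O - 1/U (M(O, U) = U/((O*U)) - 1/U = U*(1/(O*U)) - 1/U = 1/O - 1/U)
V(N) = -(-10 - N)/(10*N²) (V(N) = ((-10 - N)/(N*(-10)))/N = (-⅒*(-10 - N)/N)/N = (-(-10 - N)/(10*N))/N = -(-10 - N)/(10*N²))
(22028 + C) + V(159) = (22028 + 32161) + (⅒)*(10 + 159)/159² = 54189 + (⅒)*(1/25281)*169 = 54189 + 169/252810 = 13699521259/252810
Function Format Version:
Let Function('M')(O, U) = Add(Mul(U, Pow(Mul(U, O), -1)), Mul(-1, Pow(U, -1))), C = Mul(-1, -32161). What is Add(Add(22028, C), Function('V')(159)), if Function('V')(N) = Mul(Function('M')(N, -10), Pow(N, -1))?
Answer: Rational(13699521259, 252810) ≈ 54189.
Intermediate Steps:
C = 32161
Function('M')(O, U) = Add(Pow(O, -1), Mul(-1, Pow(U, -1))) (Function('M')(O, U) = Add(Mul(U, Pow(Mul(O, U), -1)), Mul(-1, Pow(U, -1))) = Add(Mul(U, Mul(Pow(O, -1), Pow(U, -1))), Mul(-1, Pow(U, -1))) = Add(Pow(O, -1), Mul(-1, Pow(U, -1))))
Function('V')(N) = Mul(Rational(-1, 10), Pow(N, -2), Add(-10, Mul(-1, N))) (Function('V')(N) = Mul(Mul(Pow(N, -1), Pow(-10, -1), Add(-10, Mul(-1, N))), Pow(N, -1)) = Mul(Mul(Pow(N, -1), Rational(-1, 10), Add(-10, Mul(-1, N))), Pow(N, -1)) = Mul(Mul(Rational(-1, 10), Pow(N, -1), Add(-10, Mul(-1, N))), Pow(N, -1)) = Mul(Rational(-1, 10), Pow(N, -2), Add(-10, Mul(-1, N))))
Add(Add(22028, C), Function('V')(159)) = Add(Add(22028, 32161), Mul(Rational(1, 10), Pow(159, -2), Add(10, 159))) = Add(54189, Mul(Rational(1, 10), Rational(1, 25281), 169)) = Add(54189, Rational(169, 252810)) = Rational(13699521259, 252810)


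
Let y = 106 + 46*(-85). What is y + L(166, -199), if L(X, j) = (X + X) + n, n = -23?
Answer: -3495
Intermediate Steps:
y = -3804 (y = 106 - 3910 = -3804)
L(X, j) = -23 + 2*X (L(X, j) = (X + X) - 23 = 2*X - 23 = -23 + 2*X)
y + L(166, -199) = -3804 + (-23 + 2*166) = -3804 + (-23 + 332) = -3804 + 309 = -3495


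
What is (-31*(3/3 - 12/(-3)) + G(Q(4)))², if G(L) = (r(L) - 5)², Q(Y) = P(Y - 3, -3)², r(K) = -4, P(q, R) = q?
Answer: 5476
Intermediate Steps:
Q(Y) = (-3 + Y)² (Q(Y) = (Y - 3)² = (-3 + Y)²)
G(L) = 81 (G(L) = (-4 - 5)² = (-9)² = 81)
(-31*(3/3 - 12/(-3)) + G(Q(4)))² = (-31*(3/3 - 12/(-3)) + 81)² = (-31*(3*(⅓) - 12*(-⅓)) + 81)² = (-31*(1 + 4) + 81)² = (-31*5 + 81)² = (-155 + 81)² = (-74)² = 5476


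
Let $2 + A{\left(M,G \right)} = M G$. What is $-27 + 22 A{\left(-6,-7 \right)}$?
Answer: $853$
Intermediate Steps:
$A{\left(M,G \right)} = -2 + G M$ ($A{\left(M,G \right)} = -2 + M G = -2 + G M$)
$-27 + 22 A{\left(-6,-7 \right)} = -27 + 22 \left(-2 - -42\right) = -27 + 22 \left(-2 + 42\right) = -27 + 22 \cdot 40 = -27 + 880 = 853$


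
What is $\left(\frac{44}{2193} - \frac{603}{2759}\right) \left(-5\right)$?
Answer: $\frac{6004915}{6050487} \approx 0.99247$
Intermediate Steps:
$\left(\frac{44}{2193} - \frac{603}{2759}\right) \left(-5\right) = \left(- \frac{1200983}{6050487}\right) \left(-5\right) = \frac{6004915}{6050487}$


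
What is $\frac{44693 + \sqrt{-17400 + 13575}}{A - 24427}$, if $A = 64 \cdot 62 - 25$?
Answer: $- \frac{44693}{20484} - \frac{5 i \sqrt{17}}{6828} \approx -2.1819 - 0.0030193 i$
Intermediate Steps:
$A = 3943$ ($A = 3968 - 25 = 3943$)
$\frac{44693 + \sqrt{-17400 + 13575}}{A - 24427} = \frac{44693 + \sqrt{-17400 + 13575}}{3943 - 24427} = \frac{44693 + \sqrt{-3825}}{-20484} = \left(44693 + 15 i \sqrt{17}\right) \left(- \frac{1}{20484}\right) = - \frac{44693}{20484} - \frac{5 i \sqrt{17}}{6828}$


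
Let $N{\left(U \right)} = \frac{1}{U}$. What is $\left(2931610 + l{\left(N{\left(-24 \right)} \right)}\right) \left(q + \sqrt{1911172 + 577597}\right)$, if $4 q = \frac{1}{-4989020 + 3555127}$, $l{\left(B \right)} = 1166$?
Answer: $- \frac{733194}{1433893} + 2932776 \sqrt{2488769} \approx 4.6267 \cdot 10^{9}$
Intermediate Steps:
$q = - \frac{1}{5735572}$ ($q = \frac{1}{4 \left(-4989020 + 3555127\right)} = \frac{1}{4 \left(-1433893\right)} = \frac{1}{4} \left(- \frac{1}{1433893}\right) = - \frac{1}{5735572} \approx -1.7435 \cdot 10^{-7}$)
$\left(2931610 + l{\left(N{\left(-24 \right)} \right)}\right) \left(q + \sqrt{1911172 + 577597}\right) = \left(2931610 + 1166\right) \left(- \frac{1}{5735572} + \sqrt{1911172 + 577597}\right) = 2932776 \left(- \frac{1}{5735572} + \sqrt{2488769}\right) = - \frac{733194}{1433893} + 2932776 \sqrt{2488769}$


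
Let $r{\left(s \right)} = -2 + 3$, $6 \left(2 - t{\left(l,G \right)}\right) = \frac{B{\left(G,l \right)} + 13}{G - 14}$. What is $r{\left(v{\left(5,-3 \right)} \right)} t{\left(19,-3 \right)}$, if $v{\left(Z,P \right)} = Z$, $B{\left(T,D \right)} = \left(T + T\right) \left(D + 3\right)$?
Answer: $\frac{5}{6} \approx 0.83333$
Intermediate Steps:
$B{\left(T,D \right)} = 2 T \left(3 + D\right)$
$t{\left(l,G \right)} = 2 - \frac{13 + 2 G \left(3 + l\right)}{6 \left(-14 + G\right)}$ ($t{\left(l,G \right)} = 2 - \frac{\left(2 G \left(3 + l\right) + 13\right) \frac{1}{G - 14}}{6} = 2 - \frac{\left(13 + 2 G \left(3 + l\right)\right) \frac{1}{-14 + G}}{6} = 2 - \frac{\frac{1}{-14 + G} \left(13 + 2 G \left(3 + l\right)\right)}{6} = 2 - \frac{13 + 2 G \left(3 + l\right)}{6 \left(-14 + G\right)}$)
$r{\left(s \right)} = 1$
$r{\left(v{\left(5,-3 \right)} \right)} t{\left(19,-3 \right)} = 1 \frac{- \frac{181}{6} - 3 - \left(-1\right) 19}{-14 - 3} = 1 \frac{- \frac{181}{6} - 3 + 19}{-17} = 1 \left(\left(- \frac{1}{17}\right) \left(- \frac{85}{6}\right)\right) = 1 \cdot \frac{5}{6} = \frac{5}{6}$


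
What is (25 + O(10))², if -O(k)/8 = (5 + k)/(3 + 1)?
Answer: 25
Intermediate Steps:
O(k) = -10 - 2*k (O(k) = -8*(5 + k)/(3 + 1) = -8*(5 + k)/4 = -8*(5/4 + k/4) = -10 - 2*k)
(25 + O(10))² = (25 + (-10 - 2*10))² = (25 + (-10 - 20))² = (25 - 30)² = (-5)² = 25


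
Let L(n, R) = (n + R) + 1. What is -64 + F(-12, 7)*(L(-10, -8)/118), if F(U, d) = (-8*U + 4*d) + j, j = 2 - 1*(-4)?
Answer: -4881/59 ≈ -82.729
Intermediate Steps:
L(n, R) = 1 + R + n (L(n, R) = (R + n) + 1 = 1 + R + n)
j = 6 (j = 2 + 4 = 6)
F(U, d) = 6 - 8*U + 4*d (F(U, d) = (-8*U + 4*d) + 6 = 6 - 8*U + 4*d)
-64 + F(-12, 7)*(L(-10, -8)/118) = -64 + (6 - 8*(-12) + 4*7)*((1 - 8 - 10)/118) = -64 + (6 + 96 + 28)*(-17*1/118) = -64 + 130*(-17/118) = -64 - 1105/59 = -4881/59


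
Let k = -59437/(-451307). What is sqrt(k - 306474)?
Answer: I*sqrt(62421987075769867)/451307 ≈ 553.6*I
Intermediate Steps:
k = 59437/451307 (k = -59437*(-1/451307) = 59437/451307 ≈ 0.13170)
sqrt(k - 306474) = sqrt(59437/451307 - 306474) = sqrt(-138313802081/451307) = I*sqrt(62421987075769867)/451307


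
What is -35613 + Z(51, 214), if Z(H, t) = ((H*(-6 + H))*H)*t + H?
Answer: 25012068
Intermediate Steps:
Z(H, t) = H + t*H²*(-6 + H) (Z(H, t) = (H²*(-6 + H))*t + H = t*H²*(-6 + H) + H = H + t*H²*(-6 + H))
-35613 + Z(51, 214) = -35613 + 51*(1 + 214*51² - 6*51*214) = -35613 + 51*(1 + 214*2601 - 65484) = -35613 + 51*(1 + 556614 - 65484) = -35613 + 51*491131 = -35613 + 25047681 = 25012068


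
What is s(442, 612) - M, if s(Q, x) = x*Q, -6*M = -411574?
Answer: 605725/3 ≈ 2.0191e+5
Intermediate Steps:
M = 205787/3 (M = -1/6*(-411574) = 205787/3 ≈ 68596.)
s(Q, x) = Q*x
s(442, 612) - M = 442*612 - 1*205787/3 = 270504 - 205787/3 = 605725/3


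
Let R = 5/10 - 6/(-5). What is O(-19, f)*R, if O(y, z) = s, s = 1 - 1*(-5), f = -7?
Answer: 51/5 ≈ 10.200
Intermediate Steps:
s = 6 (s = 1 + 5 = 6)
O(y, z) = 6
R = 17/10 (R = 5*(⅒) - 6*(-⅕) = ½ + 6/5 = 17/10 ≈ 1.7000)
O(-19, f)*R = 6*(17/10) = 51/5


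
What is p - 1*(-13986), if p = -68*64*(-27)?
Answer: 131490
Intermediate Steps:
p = 117504 (p = -4352*(-27) = 117504)
p - 1*(-13986) = 117504 - 1*(-13986) = 117504 + 13986 = 131490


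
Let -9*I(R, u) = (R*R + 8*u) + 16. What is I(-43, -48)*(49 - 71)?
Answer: 32582/9 ≈ 3620.2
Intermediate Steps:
I(R, u) = -16/9 - 8*u/9 - R²/9 (I(R, u) = -((R*R + 8*u) + 16)/9 = -((R² + 8*u) + 16)/9 = -(16 + R² + 8*u)/9 = -16/9 - 8*u/9 - R²/9)
I(-43, -48)*(49 - 71) = (-16/9 - 8/9*(-48) - ⅑*(-43)²)*(49 - 71) = (-16/9 + 128/3 - ⅑*1849)*(-22) = (-16/9 + 128/3 - 1849/9)*(-22) = -1481/9*(-22) = 32582/9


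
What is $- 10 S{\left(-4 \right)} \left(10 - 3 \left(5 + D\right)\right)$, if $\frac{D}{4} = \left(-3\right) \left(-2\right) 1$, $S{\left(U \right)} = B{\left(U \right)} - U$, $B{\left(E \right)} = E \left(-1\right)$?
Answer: $6160$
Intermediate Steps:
$B{\left(E \right)} = - E$
$S{\left(U \right)} = - 2 U$ ($S{\left(U \right)} = - U - U = - 2 U$)
$D = 24$ ($D = 4 \left(-3\right) \left(-2\right) 1 = 4 \cdot 6 \cdot 1 = 4 \cdot 6 = 24$)
$- 10 S{\left(-4 \right)} \left(10 - 3 \left(5 + D\right)\right) = - 10 \left(\left(-2\right) \left(-4\right)\right) \left(10 - 3 \left(5 + 24\right)\right) = \left(-10\right) 8 \left(10 - 87\right) = - 80 \left(10 - 87\right) = \left(-80\right) \left(-77\right) = 6160$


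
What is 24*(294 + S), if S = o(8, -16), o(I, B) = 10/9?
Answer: 21248/3 ≈ 7082.7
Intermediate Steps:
o(I, B) = 10/9 (o(I, B) = 10*(1/9) = 10/9)
S = 10/9 ≈ 1.1111
24*(294 + S) = 24*(294 + 10/9) = 24*(2656/9) = 21248/3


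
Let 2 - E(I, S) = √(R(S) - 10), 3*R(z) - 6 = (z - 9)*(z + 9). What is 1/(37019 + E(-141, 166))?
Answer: 111063/4111635872 + √82353/4111635872 ≈ 2.7082e-5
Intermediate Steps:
R(z) = 2 + (-9 + z)*(9 + z)/3 (R(z) = 2 + ((z - 9)*(z + 9))/3 = 2 + ((-9 + z)*(9 + z))/3 = 2 + (-9 + z)*(9 + z)/3)
E(I, S) = 2 - √(-35 + S²/3) (E(I, S) = 2 - √((-25 + S²/3) - 10) = 2 - √(-35 + S²/3))
1/(37019 + E(-141, 166)) = 1/(37019 + (2 - √(-315 + 3*166²)/3)) = 1/(37019 + (2 - √(-315 + 3*27556)/3)) = 1/(37019 + (2 - √(-315 + 82668)/3)) = 1/(37019 + (2 - √82353/3)) = 1/(37021 - √82353/3)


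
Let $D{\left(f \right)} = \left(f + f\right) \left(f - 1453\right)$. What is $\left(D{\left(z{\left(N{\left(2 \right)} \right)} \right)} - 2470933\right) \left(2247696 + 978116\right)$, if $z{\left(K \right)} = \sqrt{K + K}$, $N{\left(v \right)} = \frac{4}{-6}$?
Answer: $- \frac{23912321774284}{3} - \frac{18748419344 i \sqrt{3}}{3} \approx -7.9708 \cdot 10^{12} - 1.0824 \cdot 10^{10} i$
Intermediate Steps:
$N{\left(v \right)} = - \frac{2}{3}$ ($N{\left(v \right)} = 4 \left(- \frac{1}{6}\right) = - \frac{2}{3}$)
$z{\left(K \right)} = \sqrt{2} \sqrt{K}$ ($z{\left(K \right)} = \sqrt{2 K} = \sqrt{2} \sqrt{K}$)
$D{\left(f \right)} = 2 f \left(-1453 + f\right)$
$\left(D{\left(z{\left(N{\left(2 \right)} \right)} \right)} - 2470933\right) \left(2247696 + 978116\right) = \left(2 \sqrt{2} \sqrt{- \frac{2}{3}} \left(-1453 + \sqrt{2} \sqrt{- \frac{2}{3}}\right) - 2470933\right) \left(2247696 + 978116\right) = \left(2 \sqrt{2} \frac{i \sqrt{6}}{3} \left(-1453 + \sqrt{2} \frac{i \sqrt{6}}{3}\right) - 2470933\right) 3225812 = \left(2 \frac{2 i \sqrt{3}}{3} \left(-1453 + \frac{2 i \sqrt{3}}{3}\right) - 2470933\right) 3225812 = \left(\frac{4 i \sqrt{3} \left(-1453 + \frac{2 i \sqrt{3}}{3}\right)}{3} - 2470933\right) 3225812 = \left(-2470933 + \frac{4 i \sqrt{3} \left(-1453 + \frac{2 i \sqrt{3}}{3}\right)}{3}\right) 3225812 = -7970765322596 + \frac{12903248 i \sqrt{3} \left(-1453 + \frac{2 i \sqrt{3}}{3}\right)}{3}$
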